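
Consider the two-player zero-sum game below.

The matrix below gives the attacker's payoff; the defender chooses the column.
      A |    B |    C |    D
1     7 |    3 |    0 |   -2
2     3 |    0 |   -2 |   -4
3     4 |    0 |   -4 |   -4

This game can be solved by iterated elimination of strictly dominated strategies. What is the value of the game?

-2

Column B is strictly dominated by C for the defender (0<3, -2<0, -4<0); eliminate B.
Row 2 is strictly dominated by row 1 (7>3, 0>-2, -2>-4); eliminate 2.
Row 3 is strictly dominated by row 1 (7>4, 0>-4, -2>-4); eliminate 3.
Column C is strictly dominated by D for the defender (-2<0); eliminate C.
Column A is strictly dominated by D for the defender (-2<7); eliminate A.
Only (1, D) remains, with payoff -2.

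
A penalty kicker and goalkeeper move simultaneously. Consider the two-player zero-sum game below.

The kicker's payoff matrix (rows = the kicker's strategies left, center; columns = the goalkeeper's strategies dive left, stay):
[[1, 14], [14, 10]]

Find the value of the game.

186/17

Row minima are 1 and 10, so the kicker's maximin is 10; column maxima are 14 and 14, so the goalkeeper's minimax is 14. These differ, so the equilibrium is in mixed strategies.
Let the kicker play left with probability p. The goalkeeper is indifferent when p + 14(1−p) = 14p + 10(1−p), giving p = 4/17.
Let the goalkeeper play dive left with probability q. The kicker is indifferent when q + 14(1−q) = 14q + 10(1−q), giving q = 4/17.
The value is 1·(4/17) + (14)·(13/17) = 186/17.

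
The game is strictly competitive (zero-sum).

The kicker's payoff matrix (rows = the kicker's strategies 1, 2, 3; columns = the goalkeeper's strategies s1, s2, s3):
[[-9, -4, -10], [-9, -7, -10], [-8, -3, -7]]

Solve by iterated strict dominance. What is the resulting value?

Column s2 is strictly dominated by s1 for the goalkeeper (-9<-4, -9<-7, -8<-3); eliminate s2.
Row 1 is strictly dominated by row 3 (-8>-9, -7>-10); eliminate 1.
Row 2 is strictly dominated by row 3 (-8>-9, -7>-10); eliminate 2.
Column s3 is strictly dominated by s1 for the goalkeeper (-8<-7); eliminate s3.
Only (3, s1) remains, with payoff -8.

-8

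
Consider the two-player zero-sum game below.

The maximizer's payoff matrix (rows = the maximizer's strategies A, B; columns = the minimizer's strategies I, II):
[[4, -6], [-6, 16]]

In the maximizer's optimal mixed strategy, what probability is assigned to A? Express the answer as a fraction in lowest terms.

11/16

Row minima are -6 and -6, so the maximizer's maximin is -6; column maxima are 4 and 16, so the minimizer's minimax is 4. These differ, so the equilibrium is in mixed strategies.
Let the maximizer play A with probability p. The minimizer is indifferent when 4p − 6(1−p) = −6p + 16(1−p), giving p = 11/16.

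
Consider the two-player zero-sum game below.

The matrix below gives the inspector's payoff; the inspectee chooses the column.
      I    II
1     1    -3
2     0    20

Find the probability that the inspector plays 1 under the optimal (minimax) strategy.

Row minima are -3 and 0, so the inspector's maximin is 0; column maxima are 1 and 20, so the inspectee's minimax is 1. These differ, so the equilibrium is in mixed strategies.
Let the inspector play 1 with probability p. The inspectee is indifferent when p = −3p + 20(1−p), giving p = 5/6.

5/6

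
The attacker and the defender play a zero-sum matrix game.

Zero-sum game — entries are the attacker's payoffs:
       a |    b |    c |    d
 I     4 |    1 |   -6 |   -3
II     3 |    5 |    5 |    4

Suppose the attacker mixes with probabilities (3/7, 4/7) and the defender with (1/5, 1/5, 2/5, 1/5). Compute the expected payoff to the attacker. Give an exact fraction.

Against (1/5, 1/5, 2/5, 1/5), each row's expected payoff is I: -2; II: 22/5.
Taking the (3/7, 4/7)-weighted average: (3/7)·(-2) + (4/7)·(22/5) = 58/35.

58/35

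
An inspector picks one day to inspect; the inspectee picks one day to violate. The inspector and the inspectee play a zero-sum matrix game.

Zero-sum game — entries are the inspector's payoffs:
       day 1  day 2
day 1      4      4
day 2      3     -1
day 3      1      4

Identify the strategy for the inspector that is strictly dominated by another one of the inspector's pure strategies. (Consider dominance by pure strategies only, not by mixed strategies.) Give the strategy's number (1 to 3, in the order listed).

2

Compare day 2 with day 1: 4 > 3, 4 > -1.
So day 1 strictly dominates day 2 for the inspector; day 2 is strictly dominated.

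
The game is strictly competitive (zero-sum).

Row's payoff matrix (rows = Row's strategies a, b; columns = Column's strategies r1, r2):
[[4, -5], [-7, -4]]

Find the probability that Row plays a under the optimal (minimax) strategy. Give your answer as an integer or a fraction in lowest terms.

1/4

Row minima are -5 and -7, so Row's maximin is -5; column maxima are 4 and -4, so Column's minimax is -4. These differ, so the equilibrium is in mixed strategies.
Let Row play a with probability p. Column is indifferent when 4p − 7(1−p) = −5p − 4(1−p), giving p = 1/4.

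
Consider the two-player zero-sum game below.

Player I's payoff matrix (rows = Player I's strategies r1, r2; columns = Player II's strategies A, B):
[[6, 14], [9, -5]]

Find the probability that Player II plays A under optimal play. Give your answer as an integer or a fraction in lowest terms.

19/22

Row minima are 6 and -5, so Player I's maximin is 6; column maxima are 9 and 14, so Player II's minimax is 9. These differ, so the equilibrium is in mixed strategies.
Let Player II play A with probability q. Player I is indifferent when 6q + 14(1−q) = 9q − 5(1−q), giving q = 19/22.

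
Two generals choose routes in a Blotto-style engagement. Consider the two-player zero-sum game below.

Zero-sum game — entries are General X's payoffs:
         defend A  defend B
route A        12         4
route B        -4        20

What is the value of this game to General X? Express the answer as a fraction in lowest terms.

8

Row minima are 4 and -4, so General X's maximin is 4; column maxima are 12 and 20, so General Y's minimax is 12. These differ, so the equilibrium is in mixed strategies.
Let General X play route A with probability p. General Y is indifferent when 12p − 4(1−p) = 4p + 20(1−p), giving p = 3/4.
Let General Y play defend A with probability q. General X is indifferent when 12q + 4(1−q) = −4q + 20(1−q), giving q = 1/2.
The value is 12·(1/2) + (4)·(1/2) = 8.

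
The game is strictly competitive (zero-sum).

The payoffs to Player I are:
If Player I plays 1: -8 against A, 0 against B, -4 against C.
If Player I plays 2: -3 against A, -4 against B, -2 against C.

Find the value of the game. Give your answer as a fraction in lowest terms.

Column C is strictly dominated by A for Player II (it gives Player I more in every row).
The remaining 2×2 game on (1, 2) × (A, B) has no saddle point. Let Player I play 1 with probability p; indifference gives −8p − 3(1−p) = −4(1−p), so p = 1/9.
Similarly Player II's optimal q on A is 4/9, and the value is -8·(4/9) + (0)·(5/9) = -32/9.

-32/9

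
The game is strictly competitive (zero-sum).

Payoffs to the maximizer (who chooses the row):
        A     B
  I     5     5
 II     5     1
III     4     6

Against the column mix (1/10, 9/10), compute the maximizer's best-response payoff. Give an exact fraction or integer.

I: (5)·(1/10) + (5)·(9/10) = 5.
II: (5)·(1/10) + (1)·(9/10) = 7/5.
III: (4)·(1/10) + (6)·(9/10) = 29/5.
The best pure response is III with expected payoff 29/5.

29/5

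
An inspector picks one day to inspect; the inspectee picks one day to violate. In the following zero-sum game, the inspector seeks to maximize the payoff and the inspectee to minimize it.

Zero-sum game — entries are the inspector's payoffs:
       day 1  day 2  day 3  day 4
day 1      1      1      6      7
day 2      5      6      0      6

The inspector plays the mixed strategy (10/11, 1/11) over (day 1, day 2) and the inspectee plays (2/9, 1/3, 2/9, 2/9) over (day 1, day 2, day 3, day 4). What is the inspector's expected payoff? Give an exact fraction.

350/99

Against (2/9, 1/3, 2/9, 2/9), each row's expected payoff is day 1: 31/9; day 2: 40/9.
Taking the (10/11, 1/11)-weighted average: (10/11)·(31/9) + (1/11)·(40/9) = 350/99.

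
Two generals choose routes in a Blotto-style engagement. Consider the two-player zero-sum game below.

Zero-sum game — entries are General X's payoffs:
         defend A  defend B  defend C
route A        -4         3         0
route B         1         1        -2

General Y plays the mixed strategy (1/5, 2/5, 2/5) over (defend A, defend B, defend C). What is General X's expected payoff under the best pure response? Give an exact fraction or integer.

2/5

route A: (-4)·(1/5) + (3)·(2/5) + (0)·(2/5) = 2/5.
route B: (1)·(1/5) + (1)·(2/5) + (-2)·(2/5) = -1/5.
The best pure response is route A with expected payoff 2/5.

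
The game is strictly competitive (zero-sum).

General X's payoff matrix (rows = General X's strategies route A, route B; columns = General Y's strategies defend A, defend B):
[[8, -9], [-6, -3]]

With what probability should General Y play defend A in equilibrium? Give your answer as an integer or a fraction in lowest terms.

Row minima are -9 and -6, so General X's maximin is -6; column maxima are 8 and -3, so General Y's minimax is -3. These differ, so the equilibrium is in mixed strategies.
Let General Y play defend A with probability q. General X is indifferent when 8q − 9(1−q) = −6q − 3(1−q), giving q = 3/10.

3/10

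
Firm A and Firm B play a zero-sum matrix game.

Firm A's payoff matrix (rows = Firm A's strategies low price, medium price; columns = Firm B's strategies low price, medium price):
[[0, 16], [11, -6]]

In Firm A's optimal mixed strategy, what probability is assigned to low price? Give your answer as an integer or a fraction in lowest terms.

17/33

Row minima are 0 and -6, so Firm A's maximin is 0; column maxima are 11 and 16, so Firm B's minimax is 11. These differ, so the equilibrium is in mixed strategies.
Let Firm A play low price with probability p. Firm B is indifferent when 11(1−p) = 16p − 6(1−p), giving p = 17/33.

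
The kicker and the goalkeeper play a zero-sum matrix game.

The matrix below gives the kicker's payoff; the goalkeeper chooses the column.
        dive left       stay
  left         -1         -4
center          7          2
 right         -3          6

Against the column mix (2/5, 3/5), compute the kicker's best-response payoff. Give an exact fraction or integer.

4

left: (-1)·(2/5) + (-4)·(3/5) = -14/5.
center: (7)·(2/5) + (2)·(3/5) = 4.
right: (-3)·(2/5) + (6)·(3/5) = 12/5.
The best pure response is center with expected payoff 4.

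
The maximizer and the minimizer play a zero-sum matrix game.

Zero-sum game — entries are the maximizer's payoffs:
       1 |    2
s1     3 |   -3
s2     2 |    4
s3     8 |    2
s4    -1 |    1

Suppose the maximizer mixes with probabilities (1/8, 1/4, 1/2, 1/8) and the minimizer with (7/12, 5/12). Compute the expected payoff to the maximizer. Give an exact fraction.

Against (7/12, 5/12), each row's expected payoff is s1: 1/2; s2: 17/6; s3: 11/2; s4: -1/6.
Taking the (1/8, 1/4, 1/2, 1/8)-weighted average: (1/8)·(1/2) + (1/4)·(17/6) + (1/2)·(11/2) + (1/8)·(-1/6) = 7/2.

7/2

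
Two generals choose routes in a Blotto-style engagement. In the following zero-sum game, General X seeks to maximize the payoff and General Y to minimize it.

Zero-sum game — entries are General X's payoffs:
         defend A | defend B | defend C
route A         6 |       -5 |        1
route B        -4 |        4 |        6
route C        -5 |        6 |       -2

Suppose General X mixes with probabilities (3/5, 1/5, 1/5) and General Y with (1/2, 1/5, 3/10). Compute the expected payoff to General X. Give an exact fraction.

28/25

Against (1/2, 1/5, 3/10), each row's expected payoff is route A: 23/10; route B: 3/5; route C: -19/10.
Taking the (3/5, 1/5, 1/5)-weighted average: (3/5)·(23/10) + (1/5)·(3/5) + (1/5)·(-19/10) = 28/25.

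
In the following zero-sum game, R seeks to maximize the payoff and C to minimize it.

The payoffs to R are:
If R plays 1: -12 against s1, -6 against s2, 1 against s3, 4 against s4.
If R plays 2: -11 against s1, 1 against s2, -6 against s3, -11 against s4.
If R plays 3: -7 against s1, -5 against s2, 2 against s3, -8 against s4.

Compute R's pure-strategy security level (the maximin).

-8

The worst-case payoff for each row is 1: -12, 2: -11, 3: -8.
The best of these is -8.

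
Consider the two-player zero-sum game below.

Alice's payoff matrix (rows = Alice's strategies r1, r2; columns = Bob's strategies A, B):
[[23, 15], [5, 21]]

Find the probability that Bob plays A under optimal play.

1/4

Row minima are 15 and 5, so Alice's maximin is 15; column maxima are 23 and 21, so Bob's minimax is 21. These differ, so the equilibrium is in mixed strategies.
Let Bob play A with probability q. Alice is indifferent when 23q + 15(1−q) = 5q + 21(1−q), giving q = 1/4.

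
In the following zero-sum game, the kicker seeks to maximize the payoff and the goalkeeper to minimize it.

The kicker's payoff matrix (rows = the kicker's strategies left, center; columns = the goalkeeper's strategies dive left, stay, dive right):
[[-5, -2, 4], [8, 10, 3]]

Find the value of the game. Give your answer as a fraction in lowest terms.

Column stay is strictly dominated by dive left for the goalkeeper (it gives the kicker more in every row).
The remaining 2×2 game on (left, center) × (dive left, dive right) has no saddle point. Let the kicker play left with probability p; indifference gives −5p + 8(1−p) = 4p + 3(1−p), so p = 5/14.
Similarly the goalkeeper's optimal q on dive left is 1/14, and the value is -5·(1/14) + (4)·(13/14) = 47/14.

47/14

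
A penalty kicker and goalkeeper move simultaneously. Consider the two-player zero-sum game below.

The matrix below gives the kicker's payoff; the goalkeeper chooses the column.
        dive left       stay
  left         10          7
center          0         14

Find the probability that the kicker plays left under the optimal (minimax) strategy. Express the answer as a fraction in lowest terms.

14/17

Row minima are 7 and 0, so the kicker's maximin is 7; column maxima are 10 and 14, so the goalkeeper's minimax is 10. These differ, so the equilibrium is in mixed strategies.
Let the kicker play left with probability p. The goalkeeper is indifferent when 10p = 7p + 14(1−p), giving p = 14/17.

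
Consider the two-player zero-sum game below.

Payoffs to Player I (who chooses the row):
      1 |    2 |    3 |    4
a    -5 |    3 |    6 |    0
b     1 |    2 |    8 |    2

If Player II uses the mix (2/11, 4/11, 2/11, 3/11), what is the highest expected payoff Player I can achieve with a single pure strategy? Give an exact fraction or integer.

32/11

a: (-5)·(2/11) + (3)·(4/11) + (6)·(2/11) + (0)·(3/11) = 14/11.
b: (1)·(2/11) + (2)·(4/11) + (8)·(2/11) + (2)·(3/11) = 32/11.
The best pure response is b with expected payoff 32/11.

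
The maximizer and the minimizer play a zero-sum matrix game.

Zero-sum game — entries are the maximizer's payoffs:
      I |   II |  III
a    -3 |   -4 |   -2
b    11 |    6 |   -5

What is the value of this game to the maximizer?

-32/13

Column I is strictly dominated by II for the minimizer (it gives the maximizer more in every row).
The remaining 2×2 game on (a, b) × (II, III) has no saddle point. Let the maximizer play a with probability p; indifference gives −4p + 6(1−p) = −2p − 5(1−p), so p = 11/13.
Similarly the minimizer's optimal q on II is 3/13, and the value is -4·(3/13) + (-2)·(10/13) = -32/13.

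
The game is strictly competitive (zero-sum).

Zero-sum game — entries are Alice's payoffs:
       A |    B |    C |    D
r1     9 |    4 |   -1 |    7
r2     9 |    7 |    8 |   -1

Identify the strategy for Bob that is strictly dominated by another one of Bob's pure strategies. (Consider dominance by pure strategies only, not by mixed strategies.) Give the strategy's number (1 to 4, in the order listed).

Bob prefers columns that give Alice less. Compare A with B: 4 < 9, 7 < 9.
So B strictly dominates A for Bob; A is strictly dominated.

1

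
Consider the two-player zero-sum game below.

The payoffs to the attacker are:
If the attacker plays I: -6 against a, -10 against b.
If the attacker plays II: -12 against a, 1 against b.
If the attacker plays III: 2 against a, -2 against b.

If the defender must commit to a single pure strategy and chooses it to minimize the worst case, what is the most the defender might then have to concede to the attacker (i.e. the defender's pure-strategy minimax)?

1

The worst case (largest entry) in each column is a: 2, b: 1.
The best (smallest) of these is 1.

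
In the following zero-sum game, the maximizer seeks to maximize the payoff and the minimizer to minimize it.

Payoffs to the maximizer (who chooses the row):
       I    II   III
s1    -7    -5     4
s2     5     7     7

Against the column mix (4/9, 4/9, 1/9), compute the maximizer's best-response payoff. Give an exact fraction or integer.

s1: (-7)·(4/9) + (-5)·(4/9) + (4)·(1/9) = -44/9.
s2: (5)·(4/9) + (7)·(4/9) + (7)·(1/9) = 55/9.
The best pure response is s2 with expected payoff 55/9.

55/9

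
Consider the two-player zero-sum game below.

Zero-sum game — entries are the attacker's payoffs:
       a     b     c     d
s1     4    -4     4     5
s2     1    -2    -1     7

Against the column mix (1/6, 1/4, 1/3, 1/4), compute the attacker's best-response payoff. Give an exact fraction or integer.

9/4

s1: (4)·(1/6) + (-4)·(1/4) + (4)·(1/3) + (5)·(1/4) = 9/4.
s2: (1)·(1/6) + (-2)·(1/4) + (-1)·(1/3) + (7)·(1/4) = 13/12.
The best pure response is s1 with expected payoff 9/4.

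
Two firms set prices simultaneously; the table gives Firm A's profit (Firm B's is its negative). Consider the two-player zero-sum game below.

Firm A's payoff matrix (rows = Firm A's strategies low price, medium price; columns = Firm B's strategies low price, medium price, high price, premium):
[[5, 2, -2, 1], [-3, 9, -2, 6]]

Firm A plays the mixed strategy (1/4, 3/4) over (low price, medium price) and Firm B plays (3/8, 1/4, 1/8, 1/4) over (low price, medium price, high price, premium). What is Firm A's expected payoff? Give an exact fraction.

Against (3/8, 1/4, 1/8, 1/4), each row's expected payoff is low price: 19/8; medium price: 19/8.
Taking the (1/4, 3/4)-weighted average: (1/4)·(19/8) + (3/4)·(19/8) = 19/8.

19/8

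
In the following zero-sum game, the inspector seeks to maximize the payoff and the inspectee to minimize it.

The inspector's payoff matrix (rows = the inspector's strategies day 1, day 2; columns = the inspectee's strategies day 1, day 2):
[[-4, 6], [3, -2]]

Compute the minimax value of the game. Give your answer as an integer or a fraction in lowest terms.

Row minima are -4 and -2, so the inspector's maximin is -2; column maxima are 3 and 6, so the inspectee's minimax is 3. These differ, so the equilibrium is in mixed strategies.
Let the inspector play day 1 with probability p. The inspectee is indifferent when −4p + 3(1−p) = 6p − 2(1−p), giving p = 1/3.
Let the inspectee play day 1 with probability q. The inspector is indifferent when −4q + 6(1−q) = 3q − 2(1−q), giving q = 8/15.
The value is -4·(8/15) + (6)·(7/15) = 2/3.

2/3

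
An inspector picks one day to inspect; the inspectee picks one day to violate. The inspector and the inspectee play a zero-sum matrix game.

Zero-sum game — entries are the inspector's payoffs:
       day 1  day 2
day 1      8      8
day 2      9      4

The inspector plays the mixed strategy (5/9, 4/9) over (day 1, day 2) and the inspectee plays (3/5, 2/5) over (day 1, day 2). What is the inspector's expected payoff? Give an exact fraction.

68/9

Against (3/5, 2/5), each row's expected payoff is day 1: 8; day 2: 7.
Taking the (5/9, 4/9)-weighted average: (5/9)·(8) + (4/9)·(7) = 68/9.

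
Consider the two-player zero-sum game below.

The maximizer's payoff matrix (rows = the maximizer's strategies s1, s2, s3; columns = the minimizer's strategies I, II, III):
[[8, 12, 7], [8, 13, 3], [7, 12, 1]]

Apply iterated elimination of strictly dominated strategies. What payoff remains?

7

Column I is strictly dominated by III for the minimizer (7<8, 3<8, 1<7); eliminate I.
Row s3 is strictly dominated by row s2 (13>12, 3>1); eliminate s3.
Column II is strictly dominated by III for the minimizer (7<12, 3<13); eliminate II.
Row s2 is strictly dominated by row s1 (7>3); eliminate s2.
Only (s1, III) remains, with payoff 7.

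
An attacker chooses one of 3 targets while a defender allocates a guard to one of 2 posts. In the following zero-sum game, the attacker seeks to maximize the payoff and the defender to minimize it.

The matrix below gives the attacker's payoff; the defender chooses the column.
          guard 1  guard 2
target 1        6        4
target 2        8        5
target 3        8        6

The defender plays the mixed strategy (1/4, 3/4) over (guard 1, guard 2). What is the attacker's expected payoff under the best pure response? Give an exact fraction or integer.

13/2

target 1: (6)·(1/4) + (4)·(3/4) = 9/2.
target 2: (8)·(1/4) + (5)·(3/4) = 23/4.
target 3: (8)·(1/4) + (6)·(3/4) = 13/2.
The best pure response is target 3 with expected payoff 13/2.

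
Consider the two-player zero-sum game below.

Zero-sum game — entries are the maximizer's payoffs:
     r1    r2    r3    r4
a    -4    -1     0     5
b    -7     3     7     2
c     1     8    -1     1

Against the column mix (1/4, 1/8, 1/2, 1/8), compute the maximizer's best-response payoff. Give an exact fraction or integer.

19/8

a: (-4)·(1/4) + (-1)·(1/8) + (0)·(1/2) + (5)·(1/8) = -1/2.
b: (-7)·(1/4) + (3)·(1/8) + (7)·(1/2) + (2)·(1/8) = 19/8.
c: (1)·(1/4) + (8)·(1/8) + (-1)·(1/2) + (1)·(1/8) = 7/8.
The best pure response is b with expected payoff 19/8.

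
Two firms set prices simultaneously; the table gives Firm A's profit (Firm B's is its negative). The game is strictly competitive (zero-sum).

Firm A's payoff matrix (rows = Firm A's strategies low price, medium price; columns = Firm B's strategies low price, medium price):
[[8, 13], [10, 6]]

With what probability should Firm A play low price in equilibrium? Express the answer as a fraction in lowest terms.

Row minima are 8 and 6, so Firm A's maximin is 8; column maxima are 10 and 13, so Firm B's minimax is 10. These differ, so the equilibrium is in mixed strategies.
Let Firm A play low price with probability p. Firm B is indifferent when 8p + 10(1−p) = 13p + 6(1−p), giving p = 4/9.

4/9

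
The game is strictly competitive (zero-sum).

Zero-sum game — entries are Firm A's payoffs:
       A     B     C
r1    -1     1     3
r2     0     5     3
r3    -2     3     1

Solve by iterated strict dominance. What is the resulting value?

Row r3 is strictly dominated by row r2 (0>-2, 5>3, 3>1); eliminate r3.
Column C is strictly dominated by A for Firm B (-1<3, 0<3); eliminate C.
Column B is strictly dominated by A for Firm B (-1<1, 0<5); eliminate B.
Row r1 is strictly dominated by row r2 (0>-1); eliminate r1.
Only (r2, A) remains, with payoff 0.

0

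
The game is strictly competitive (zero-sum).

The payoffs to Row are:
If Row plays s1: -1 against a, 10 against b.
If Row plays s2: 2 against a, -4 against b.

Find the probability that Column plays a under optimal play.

Row minima are -1 and -4, so Row's maximin is -1; column maxima are 2 and 10, so Column's minimax is 2. These differ, so the equilibrium is in mixed strategies.
Let Column play a with probability q. Row is indifferent when −q + 10(1−q) = 2q − 4(1−q), giving q = 14/17.

14/17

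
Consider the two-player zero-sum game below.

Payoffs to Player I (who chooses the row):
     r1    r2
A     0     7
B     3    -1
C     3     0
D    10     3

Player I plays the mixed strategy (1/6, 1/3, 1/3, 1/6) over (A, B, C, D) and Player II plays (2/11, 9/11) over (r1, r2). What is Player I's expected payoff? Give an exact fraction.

Against (2/11, 9/11), each row's expected payoff is A: 63/11; B: -3/11; C: 6/11; D: 47/11.
Taking the (1/6, 1/3, 1/3, 1/6)-weighted average: (1/6)·(63/11) + (1/3)·(-3/11) + (1/3)·(6/11) + (1/6)·(47/11) = 58/33.

58/33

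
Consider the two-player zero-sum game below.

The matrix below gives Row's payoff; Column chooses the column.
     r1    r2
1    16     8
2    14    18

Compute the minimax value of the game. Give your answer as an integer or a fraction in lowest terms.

Row minima are 8 and 14, so Row's maximin is 14; column maxima are 16 and 18, so Column's minimax is 16. These differ, so the equilibrium is in mixed strategies.
Let Row play 1 with probability p. Column is indifferent when 16p + 14(1−p) = 8p + 18(1−p), giving p = 1/3.
Let Column play r1 with probability q. Row is indifferent when 16q + 8(1−q) = 14q + 18(1−q), giving q = 5/6.
The value is 16·(5/6) + (8)·(1/6) = 44/3.

44/3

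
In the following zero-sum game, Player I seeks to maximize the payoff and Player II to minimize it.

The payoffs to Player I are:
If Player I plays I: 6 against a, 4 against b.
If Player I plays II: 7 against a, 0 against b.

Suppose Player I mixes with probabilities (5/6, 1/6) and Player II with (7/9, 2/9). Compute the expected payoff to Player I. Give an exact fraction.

Against (7/9, 2/9), each row's expected payoff is I: 50/9; II: 49/9.
Taking the (5/6, 1/6)-weighted average: (5/6)·(50/9) + (1/6)·(49/9) = 299/54.

299/54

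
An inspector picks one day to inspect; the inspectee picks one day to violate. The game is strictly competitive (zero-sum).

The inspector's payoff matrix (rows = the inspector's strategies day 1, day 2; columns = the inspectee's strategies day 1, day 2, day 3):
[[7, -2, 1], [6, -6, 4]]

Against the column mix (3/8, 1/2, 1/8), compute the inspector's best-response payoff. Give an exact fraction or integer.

day 1: (7)·(3/8) + (-2)·(1/2) + (1)·(1/8) = 7/4.
day 2: (6)·(3/8) + (-6)·(1/2) + (4)·(1/8) = -1/4.
The best pure response is day 1 with expected payoff 7/4.

7/4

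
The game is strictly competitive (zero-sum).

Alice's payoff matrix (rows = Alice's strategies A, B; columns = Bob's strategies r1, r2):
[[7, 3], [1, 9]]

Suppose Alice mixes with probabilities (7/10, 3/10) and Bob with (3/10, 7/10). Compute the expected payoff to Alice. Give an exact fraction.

123/25

Against (3/10, 7/10), each row's expected payoff is A: 21/5; B: 33/5.
Taking the (7/10, 3/10)-weighted average: (7/10)·(21/5) + (3/10)·(33/5) = 123/25.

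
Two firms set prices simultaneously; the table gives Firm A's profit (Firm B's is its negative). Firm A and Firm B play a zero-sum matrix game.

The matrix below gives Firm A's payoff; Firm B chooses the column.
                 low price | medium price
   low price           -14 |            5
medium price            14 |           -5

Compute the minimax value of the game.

0

Row minima are -14 and -5, so Firm A's maximin is -5; column maxima are 14 and 5, so Firm B's minimax is 5. These differ, so the equilibrium is in mixed strategies.
Let Firm A play low price with probability p. Firm B is indifferent when −14p + 14(1−p) = 5p − 5(1−p), giving p = 1/2.
Let Firm B play low price with probability q. Firm A is indifferent when −14q + 5(1−q) = 14q − 5(1−q), giving q = 5/19.
The value is -14·(5/19) + (5)·(14/19) = 0.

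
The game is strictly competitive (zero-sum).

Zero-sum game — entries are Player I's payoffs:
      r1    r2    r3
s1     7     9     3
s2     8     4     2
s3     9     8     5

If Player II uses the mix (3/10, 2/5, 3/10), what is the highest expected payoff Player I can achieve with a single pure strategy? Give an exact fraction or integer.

s1: (7)·(3/10) + (9)·(2/5) + (3)·(3/10) = 33/5.
s2: (8)·(3/10) + (4)·(2/5) + (2)·(3/10) = 23/5.
s3: (9)·(3/10) + (8)·(2/5) + (5)·(3/10) = 37/5.
The best pure response is s3 with expected payoff 37/5.

37/5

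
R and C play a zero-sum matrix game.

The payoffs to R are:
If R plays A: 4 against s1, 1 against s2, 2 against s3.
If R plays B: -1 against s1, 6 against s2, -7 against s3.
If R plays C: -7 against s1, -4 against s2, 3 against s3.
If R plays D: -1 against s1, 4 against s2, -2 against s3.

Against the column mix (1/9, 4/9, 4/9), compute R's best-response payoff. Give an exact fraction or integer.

16/9

A: (4)·(1/9) + (1)·(4/9) + (2)·(4/9) = 16/9.
B: (-1)·(1/9) + (6)·(4/9) + (-7)·(4/9) = -5/9.
C: (-7)·(1/9) + (-4)·(4/9) + (3)·(4/9) = -11/9.
D: (-1)·(1/9) + (4)·(4/9) + (-2)·(4/9) = 7/9.
The best pure response is A with expected payoff 16/9.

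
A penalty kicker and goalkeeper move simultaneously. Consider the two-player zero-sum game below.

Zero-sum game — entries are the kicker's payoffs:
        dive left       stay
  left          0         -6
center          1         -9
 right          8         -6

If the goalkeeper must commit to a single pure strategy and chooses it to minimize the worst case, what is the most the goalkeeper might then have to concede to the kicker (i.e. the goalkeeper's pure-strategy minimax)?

-6

The worst case (largest entry) in each column is dive left: 8, stay: -6.
The best (smallest) of these is -6.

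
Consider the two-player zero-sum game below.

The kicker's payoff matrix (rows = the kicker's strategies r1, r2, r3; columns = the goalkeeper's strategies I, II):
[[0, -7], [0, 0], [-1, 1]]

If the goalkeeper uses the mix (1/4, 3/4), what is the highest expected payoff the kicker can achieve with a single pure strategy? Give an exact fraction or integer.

r1: (0)·(1/4) + (-7)·(3/4) = -21/4.
r2: (0)·(1/4) + (0)·(3/4) = 0.
r3: (-1)·(1/4) + (1)·(3/4) = 1/2.
The best pure response is r3 with expected payoff 1/2.

1/2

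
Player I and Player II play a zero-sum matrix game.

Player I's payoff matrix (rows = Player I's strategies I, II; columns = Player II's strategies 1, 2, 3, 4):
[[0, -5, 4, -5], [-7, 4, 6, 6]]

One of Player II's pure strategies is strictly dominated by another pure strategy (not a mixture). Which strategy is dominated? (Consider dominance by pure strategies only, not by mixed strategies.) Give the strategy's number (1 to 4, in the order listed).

Player II prefers columns that give Player I less. Compare 3 with 1: 0 < 4, -7 < 6.
So 1 strictly dominates 3 for Player II; 3 is strictly dominated.

3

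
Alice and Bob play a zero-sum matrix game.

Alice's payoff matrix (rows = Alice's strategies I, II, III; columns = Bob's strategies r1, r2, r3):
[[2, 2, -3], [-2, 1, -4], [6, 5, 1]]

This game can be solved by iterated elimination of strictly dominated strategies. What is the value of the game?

Column r1 is strictly dominated by r3 for Bob (-3<2, -4<-2, 1<6); eliminate r1.
Column r2 is strictly dominated by r3 for Bob (-3<2, -4<1, 1<5); eliminate r2.
Row II is strictly dominated by row I (-3>-4); eliminate II.
Row I is strictly dominated by row III (1>-3); eliminate I.
Only (III, r3) remains, with payoff 1.

1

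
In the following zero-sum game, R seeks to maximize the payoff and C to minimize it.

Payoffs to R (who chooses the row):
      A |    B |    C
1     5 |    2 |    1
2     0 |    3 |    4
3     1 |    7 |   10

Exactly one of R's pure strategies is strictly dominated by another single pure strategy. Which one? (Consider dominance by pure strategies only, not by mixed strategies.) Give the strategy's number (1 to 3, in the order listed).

Compare 2 with 3: 1 > 0, 7 > 3, 10 > 4.
So 3 strictly dominates 2 for R; 2 is strictly dominated.

2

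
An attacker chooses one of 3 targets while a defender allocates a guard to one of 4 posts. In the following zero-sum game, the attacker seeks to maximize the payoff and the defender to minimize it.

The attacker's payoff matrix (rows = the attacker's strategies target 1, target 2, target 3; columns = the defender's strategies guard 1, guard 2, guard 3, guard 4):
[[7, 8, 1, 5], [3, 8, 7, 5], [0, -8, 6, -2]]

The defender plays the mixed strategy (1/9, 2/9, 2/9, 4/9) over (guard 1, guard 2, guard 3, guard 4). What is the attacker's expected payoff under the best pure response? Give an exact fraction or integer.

target 1: (7)·(1/9) + (8)·(2/9) + (1)·(2/9) + (5)·(4/9) = 5.
target 2: (3)·(1/9) + (8)·(2/9) + (7)·(2/9) + (5)·(4/9) = 53/9.
target 3: (0)·(1/9) + (-8)·(2/9) + (6)·(2/9) + (-2)·(4/9) = -4/3.
The best pure response is target 2 with expected payoff 53/9.

53/9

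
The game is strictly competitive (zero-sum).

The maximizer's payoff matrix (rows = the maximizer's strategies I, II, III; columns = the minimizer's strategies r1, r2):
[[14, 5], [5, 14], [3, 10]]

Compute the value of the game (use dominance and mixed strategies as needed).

19/2

Row III is strictly dominated by row II, so the maximizer never plays it.
The remaining 2×2 game on (I, II) × (r1, r2) has no saddle point. Let the maximizer play I with probability p; indifference gives 14p + 5(1−p) = 5p + 14(1−p), so p = 1/2.
Similarly the minimizer's optimal q on r1 is 1/2, and the value is 14·(1/2) + (5)·(1/2) = 19/2.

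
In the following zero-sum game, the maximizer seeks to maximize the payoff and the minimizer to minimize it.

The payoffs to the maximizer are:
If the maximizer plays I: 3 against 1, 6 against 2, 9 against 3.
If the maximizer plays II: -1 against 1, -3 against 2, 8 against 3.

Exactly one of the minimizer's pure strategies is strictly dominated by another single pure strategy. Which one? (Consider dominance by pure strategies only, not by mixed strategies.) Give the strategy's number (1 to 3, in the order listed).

3

The minimizer prefers columns that give the maximizer less. Compare 3 with 1: 3 < 9, -1 < 8.
So 1 strictly dominates 3 for the minimizer; 3 is strictly dominated.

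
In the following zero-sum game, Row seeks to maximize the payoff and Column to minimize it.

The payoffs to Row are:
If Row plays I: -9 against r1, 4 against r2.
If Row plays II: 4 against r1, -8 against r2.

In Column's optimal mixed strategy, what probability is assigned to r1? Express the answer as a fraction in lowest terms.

12/25

Row minima are -9 and -8, so Row's maximin is -8; column maxima are 4 and 4, so Column's minimax is 4. These differ, so the equilibrium is in mixed strategies.
Let Column play r1 with probability q. Row is indifferent when −9q + 4(1−q) = 4q − 8(1−q), giving q = 12/25.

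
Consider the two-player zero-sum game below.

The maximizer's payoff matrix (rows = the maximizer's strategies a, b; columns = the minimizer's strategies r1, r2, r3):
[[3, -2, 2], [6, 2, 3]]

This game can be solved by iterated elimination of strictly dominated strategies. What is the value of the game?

2

Column r3 is strictly dominated by r2 for the minimizer (-2<2, 2<3); eliminate r3.
Row a is strictly dominated by row b (6>3, 2>-2); eliminate a.
Column r1 is strictly dominated by r2 for the minimizer (2<6); eliminate r1.
Only (b, r2) remains, with payoff 2.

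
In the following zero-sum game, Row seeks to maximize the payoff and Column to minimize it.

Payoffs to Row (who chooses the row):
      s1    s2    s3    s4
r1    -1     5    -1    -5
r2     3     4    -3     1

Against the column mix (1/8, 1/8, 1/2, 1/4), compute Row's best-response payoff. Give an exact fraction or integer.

-3/8

r1: (-1)·(1/8) + (5)·(1/8) + (-1)·(1/2) + (-5)·(1/4) = -5/4.
r2: (3)·(1/8) + (4)·(1/8) + (-3)·(1/2) + (1)·(1/4) = -3/8.
The best pure response is r2 with expected payoff -3/8.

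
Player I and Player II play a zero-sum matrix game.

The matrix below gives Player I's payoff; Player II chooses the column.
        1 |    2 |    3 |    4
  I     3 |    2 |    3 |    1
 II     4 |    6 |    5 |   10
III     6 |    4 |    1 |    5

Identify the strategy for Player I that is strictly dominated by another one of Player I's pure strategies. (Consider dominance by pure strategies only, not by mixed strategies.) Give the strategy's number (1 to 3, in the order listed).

Compare I with II: 4 > 3, 6 > 2, 5 > 3, 10 > 1.
So II strictly dominates I for Player I; I is strictly dominated.

1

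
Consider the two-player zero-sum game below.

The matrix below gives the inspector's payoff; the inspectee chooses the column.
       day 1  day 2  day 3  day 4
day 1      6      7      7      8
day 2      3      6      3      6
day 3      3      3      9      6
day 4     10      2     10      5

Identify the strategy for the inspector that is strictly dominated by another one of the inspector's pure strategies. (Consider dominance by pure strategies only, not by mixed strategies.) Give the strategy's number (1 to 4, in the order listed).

Compare day 2 with day 1: 6 > 3, 7 > 6, 7 > 3, 8 > 6.
So day 1 strictly dominates day 2 for the inspector; day 2 is strictly dominated.

2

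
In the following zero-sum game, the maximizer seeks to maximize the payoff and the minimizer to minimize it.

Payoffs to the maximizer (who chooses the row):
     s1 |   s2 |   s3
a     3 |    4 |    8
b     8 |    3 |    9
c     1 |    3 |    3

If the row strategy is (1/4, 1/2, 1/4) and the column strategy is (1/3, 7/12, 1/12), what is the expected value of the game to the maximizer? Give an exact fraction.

Against (1/3, 7/12, 1/12), each row's expected payoff is a: 4; b: 31/6; c: 7/3.
Taking the (1/4, 1/2, 1/4)-weighted average: (1/4)·(4) + (1/2)·(31/6) + (1/4)·(7/3) = 25/6.

25/6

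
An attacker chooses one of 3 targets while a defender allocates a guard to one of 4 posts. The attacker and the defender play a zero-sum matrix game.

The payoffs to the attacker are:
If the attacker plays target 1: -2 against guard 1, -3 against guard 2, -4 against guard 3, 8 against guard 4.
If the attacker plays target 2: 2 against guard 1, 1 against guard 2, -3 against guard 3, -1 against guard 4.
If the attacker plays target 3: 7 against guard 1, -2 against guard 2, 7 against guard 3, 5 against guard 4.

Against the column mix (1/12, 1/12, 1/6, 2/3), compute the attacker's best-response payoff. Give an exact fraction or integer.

target 1: (-2)·(1/12) + (-3)·(1/12) + (-4)·(1/6) + (8)·(2/3) = 17/4.
target 2: (2)·(1/12) + (1)·(1/12) + (-3)·(1/6) + (-1)·(2/3) = -11/12.
target 3: (7)·(1/12) + (-2)·(1/12) + (7)·(1/6) + (5)·(2/3) = 59/12.
The best pure response is target 3 with expected payoff 59/12.

59/12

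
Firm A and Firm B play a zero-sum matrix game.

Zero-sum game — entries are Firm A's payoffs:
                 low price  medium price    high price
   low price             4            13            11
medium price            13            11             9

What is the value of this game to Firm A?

Column medium price is strictly dominated by high price for Firm B (it gives Firm A more in every row).
The remaining 2×2 game on (low price, medium price) × (low price, high price) has no saddle point. Let Firm A play low price with probability p; indifference gives 4p + 13(1−p) = 11p + 9(1−p), so p = 4/11.
Similarly Firm B's optimal q on low price is 2/11, and the value is 4·(2/11) + (11)·(9/11) = 107/11.

107/11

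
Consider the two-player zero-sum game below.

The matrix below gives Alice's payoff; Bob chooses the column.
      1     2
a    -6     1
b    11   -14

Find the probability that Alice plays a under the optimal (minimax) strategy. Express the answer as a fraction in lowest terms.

Row minima are -6 and -14, so Alice's maximin is -6; column maxima are 11 and 1, so Bob's minimax is 1. These differ, so the equilibrium is in mixed strategies.
Let Alice play a with probability p. Bob is indifferent when −6p + 11(1−p) = p − 14(1−p), giving p = 25/32.

25/32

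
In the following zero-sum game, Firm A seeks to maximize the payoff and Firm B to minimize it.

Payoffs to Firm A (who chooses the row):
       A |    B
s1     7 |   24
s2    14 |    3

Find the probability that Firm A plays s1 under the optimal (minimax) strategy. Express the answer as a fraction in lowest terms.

Row minima are 7 and 3, so Firm A's maximin is 7; column maxima are 14 and 24, so Firm B's minimax is 14. These differ, so the equilibrium is in mixed strategies.
Let Firm A play s1 with probability p. Firm B is indifferent when 7p + 14(1−p) = 24p + 3(1−p), giving p = 11/28.

11/28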